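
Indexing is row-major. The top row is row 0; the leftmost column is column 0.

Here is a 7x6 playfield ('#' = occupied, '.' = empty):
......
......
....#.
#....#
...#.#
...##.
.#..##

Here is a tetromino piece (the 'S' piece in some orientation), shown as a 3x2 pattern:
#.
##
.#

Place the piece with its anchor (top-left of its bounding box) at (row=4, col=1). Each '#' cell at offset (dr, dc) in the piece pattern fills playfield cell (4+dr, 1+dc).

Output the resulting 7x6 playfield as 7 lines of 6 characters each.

Answer: ......
......
....#.
#....#
.#.#.#
.####.
.##.##

Derivation:
Fill (4+0,1+0) = (4,1)
Fill (4+1,1+0) = (5,1)
Fill (4+1,1+1) = (5,2)
Fill (4+2,1+1) = (6,2)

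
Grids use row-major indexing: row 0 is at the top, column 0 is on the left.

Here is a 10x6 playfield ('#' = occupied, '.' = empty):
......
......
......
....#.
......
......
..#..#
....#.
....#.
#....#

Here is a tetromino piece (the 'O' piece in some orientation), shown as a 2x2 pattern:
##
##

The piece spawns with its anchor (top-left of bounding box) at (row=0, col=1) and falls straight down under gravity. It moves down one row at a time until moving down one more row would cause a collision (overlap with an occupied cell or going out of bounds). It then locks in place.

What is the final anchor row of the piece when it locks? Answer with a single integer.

Answer: 4

Derivation:
Spawn at (row=0, col=1). Try each row:
  row 0: fits
  row 1: fits
  row 2: fits
  row 3: fits
  row 4: fits
  row 5: blocked -> lock at row 4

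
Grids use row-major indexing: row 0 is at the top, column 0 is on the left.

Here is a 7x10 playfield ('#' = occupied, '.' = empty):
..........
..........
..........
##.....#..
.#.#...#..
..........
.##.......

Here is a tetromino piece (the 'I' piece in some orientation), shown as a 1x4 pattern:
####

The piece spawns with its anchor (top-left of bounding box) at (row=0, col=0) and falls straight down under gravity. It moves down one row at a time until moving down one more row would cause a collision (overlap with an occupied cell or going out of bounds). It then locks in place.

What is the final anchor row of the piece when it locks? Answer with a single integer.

Answer: 2

Derivation:
Spawn at (row=0, col=0). Try each row:
  row 0: fits
  row 1: fits
  row 2: fits
  row 3: blocked -> lock at row 2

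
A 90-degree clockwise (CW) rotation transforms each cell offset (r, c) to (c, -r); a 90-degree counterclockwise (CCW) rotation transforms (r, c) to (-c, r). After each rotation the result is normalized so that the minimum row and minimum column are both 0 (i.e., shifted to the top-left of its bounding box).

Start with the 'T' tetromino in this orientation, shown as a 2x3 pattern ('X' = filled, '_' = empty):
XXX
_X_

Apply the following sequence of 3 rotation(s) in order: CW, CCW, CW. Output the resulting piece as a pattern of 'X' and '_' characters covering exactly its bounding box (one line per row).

Start:
XXX
_X_
After rotation 1 (CW):
_X
XX
_X
After rotation 2 (CCW):
XXX
_X_
After rotation 3 (CW):
_X
XX
_X

Answer: _X
XX
_X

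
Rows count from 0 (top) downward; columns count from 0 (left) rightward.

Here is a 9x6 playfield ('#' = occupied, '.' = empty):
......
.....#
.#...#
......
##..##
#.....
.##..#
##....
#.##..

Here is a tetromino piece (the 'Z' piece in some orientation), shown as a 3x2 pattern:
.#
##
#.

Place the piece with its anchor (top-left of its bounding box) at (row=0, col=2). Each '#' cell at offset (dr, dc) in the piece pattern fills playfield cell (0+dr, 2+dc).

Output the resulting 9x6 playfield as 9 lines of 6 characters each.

Fill (0+0,2+1) = (0,3)
Fill (0+1,2+0) = (1,2)
Fill (0+1,2+1) = (1,3)
Fill (0+2,2+0) = (2,2)

Answer: ...#..
..##.#
.##..#
......
##..##
#.....
.##..#
##....
#.##..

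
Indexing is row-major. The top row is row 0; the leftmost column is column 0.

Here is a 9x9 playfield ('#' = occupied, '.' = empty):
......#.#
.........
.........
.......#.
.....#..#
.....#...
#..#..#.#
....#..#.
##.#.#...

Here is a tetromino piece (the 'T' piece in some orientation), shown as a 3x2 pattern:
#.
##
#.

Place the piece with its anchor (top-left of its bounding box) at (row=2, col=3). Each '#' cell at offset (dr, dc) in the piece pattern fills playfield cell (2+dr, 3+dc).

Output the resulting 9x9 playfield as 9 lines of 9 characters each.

Answer: ......#.#
.........
...#.....
...##..#.
...#.#..#
.....#...
#..#..#.#
....#..#.
##.#.#...

Derivation:
Fill (2+0,3+0) = (2,3)
Fill (2+1,3+0) = (3,3)
Fill (2+1,3+1) = (3,4)
Fill (2+2,3+0) = (4,3)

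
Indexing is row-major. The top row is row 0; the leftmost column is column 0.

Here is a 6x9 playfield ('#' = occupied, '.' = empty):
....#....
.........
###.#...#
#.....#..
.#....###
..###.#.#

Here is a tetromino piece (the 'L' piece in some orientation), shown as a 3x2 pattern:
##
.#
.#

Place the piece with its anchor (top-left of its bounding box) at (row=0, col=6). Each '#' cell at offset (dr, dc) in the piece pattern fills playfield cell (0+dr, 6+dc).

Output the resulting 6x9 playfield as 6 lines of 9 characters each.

Fill (0+0,6+0) = (0,6)
Fill (0+0,6+1) = (0,7)
Fill (0+1,6+1) = (1,7)
Fill (0+2,6+1) = (2,7)

Answer: ....#.##.
.......#.
###.#..##
#.....#..
.#....###
..###.#.#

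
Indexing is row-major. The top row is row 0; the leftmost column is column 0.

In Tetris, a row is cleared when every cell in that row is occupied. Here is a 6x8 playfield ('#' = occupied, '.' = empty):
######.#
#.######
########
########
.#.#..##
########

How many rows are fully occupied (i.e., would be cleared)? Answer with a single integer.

Answer: 3

Derivation:
Check each row:
  row 0: 1 empty cell -> not full
  row 1: 1 empty cell -> not full
  row 2: 0 empty cells -> FULL (clear)
  row 3: 0 empty cells -> FULL (clear)
  row 4: 4 empty cells -> not full
  row 5: 0 empty cells -> FULL (clear)
Total rows cleared: 3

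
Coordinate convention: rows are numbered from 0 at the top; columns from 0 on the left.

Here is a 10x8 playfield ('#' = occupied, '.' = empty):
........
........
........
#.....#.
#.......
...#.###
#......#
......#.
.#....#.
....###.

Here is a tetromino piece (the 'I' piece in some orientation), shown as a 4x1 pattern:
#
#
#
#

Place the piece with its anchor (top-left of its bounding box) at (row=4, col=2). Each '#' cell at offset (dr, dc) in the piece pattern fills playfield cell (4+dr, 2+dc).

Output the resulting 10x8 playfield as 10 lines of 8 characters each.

Answer: ........
........
........
#.....#.
#.#.....
..##.###
#.#....#
..#...#.
.#....#.
....###.

Derivation:
Fill (4+0,2+0) = (4,2)
Fill (4+1,2+0) = (5,2)
Fill (4+2,2+0) = (6,2)
Fill (4+3,2+0) = (7,2)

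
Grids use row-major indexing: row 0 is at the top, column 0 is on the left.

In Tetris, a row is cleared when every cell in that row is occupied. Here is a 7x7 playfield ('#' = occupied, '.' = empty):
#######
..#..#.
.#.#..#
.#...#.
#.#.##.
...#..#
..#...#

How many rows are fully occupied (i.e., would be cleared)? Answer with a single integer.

Check each row:
  row 0: 0 empty cells -> FULL (clear)
  row 1: 5 empty cells -> not full
  row 2: 4 empty cells -> not full
  row 3: 5 empty cells -> not full
  row 4: 3 empty cells -> not full
  row 5: 5 empty cells -> not full
  row 6: 5 empty cells -> not full
Total rows cleared: 1

Answer: 1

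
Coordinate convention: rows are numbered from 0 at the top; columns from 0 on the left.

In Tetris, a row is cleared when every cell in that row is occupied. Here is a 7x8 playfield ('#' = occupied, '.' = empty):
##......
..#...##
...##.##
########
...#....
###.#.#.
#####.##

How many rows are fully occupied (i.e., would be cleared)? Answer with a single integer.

Check each row:
  row 0: 6 empty cells -> not full
  row 1: 5 empty cells -> not full
  row 2: 4 empty cells -> not full
  row 3: 0 empty cells -> FULL (clear)
  row 4: 7 empty cells -> not full
  row 5: 3 empty cells -> not full
  row 6: 1 empty cell -> not full
Total rows cleared: 1

Answer: 1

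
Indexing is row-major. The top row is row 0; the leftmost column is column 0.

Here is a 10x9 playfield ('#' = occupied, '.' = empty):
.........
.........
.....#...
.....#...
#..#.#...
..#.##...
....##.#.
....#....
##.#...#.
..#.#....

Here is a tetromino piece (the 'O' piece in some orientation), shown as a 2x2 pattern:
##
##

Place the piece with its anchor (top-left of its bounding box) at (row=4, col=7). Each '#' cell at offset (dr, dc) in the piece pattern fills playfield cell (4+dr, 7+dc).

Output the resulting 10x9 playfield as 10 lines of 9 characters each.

Answer: .........
.........
.....#...
.....#...
#..#.#.##
..#.##.##
....##.#.
....#....
##.#...#.
..#.#....

Derivation:
Fill (4+0,7+0) = (4,7)
Fill (4+0,7+1) = (4,8)
Fill (4+1,7+0) = (5,7)
Fill (4+1,7+1) = (5,8)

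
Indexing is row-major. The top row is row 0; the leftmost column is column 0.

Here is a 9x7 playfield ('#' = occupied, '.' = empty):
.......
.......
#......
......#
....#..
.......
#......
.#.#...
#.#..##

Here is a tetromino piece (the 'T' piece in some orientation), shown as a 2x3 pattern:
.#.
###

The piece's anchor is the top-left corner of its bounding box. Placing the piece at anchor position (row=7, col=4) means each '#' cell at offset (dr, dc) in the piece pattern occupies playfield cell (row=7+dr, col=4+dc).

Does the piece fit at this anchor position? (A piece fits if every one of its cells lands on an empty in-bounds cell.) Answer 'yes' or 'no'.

Check each piece cell at anchor (7, 4):
  offset (0,1) -> (7,5): empty -> OK
  offset (1,0) -> (8,4): empty -> OK
  offset (1,1) -> (8,5): occupied ('#') -> FAIL
  offset (1,2) -> (8,6): occupied ('#') -> FAIL
All cells valid: no

Answer: no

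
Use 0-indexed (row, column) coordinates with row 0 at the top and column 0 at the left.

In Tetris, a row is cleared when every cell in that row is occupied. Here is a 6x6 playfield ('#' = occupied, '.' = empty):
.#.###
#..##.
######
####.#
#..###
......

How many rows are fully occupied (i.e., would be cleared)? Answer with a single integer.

Check each row:
  row 0: 2 empty cells -> not full
  row 1: 3 empty cells -> not full
  row 2: 0 empty cells -> FULL (clear)
  row 3: 1 empty cell -> not full
  row 4: 2 empty cells -> not full
  row 5: 6 empty cells -> not full
Total rows cleared: 1

Answer: 1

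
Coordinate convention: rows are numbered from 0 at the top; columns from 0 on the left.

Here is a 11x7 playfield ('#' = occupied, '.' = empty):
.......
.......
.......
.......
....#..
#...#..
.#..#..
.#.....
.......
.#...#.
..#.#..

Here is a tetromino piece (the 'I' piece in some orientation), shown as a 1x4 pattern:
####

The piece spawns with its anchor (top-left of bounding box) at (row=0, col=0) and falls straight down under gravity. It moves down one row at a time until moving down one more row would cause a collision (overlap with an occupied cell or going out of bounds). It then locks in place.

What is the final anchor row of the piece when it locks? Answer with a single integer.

Spawn at (row=0, col=0). Try each row:
  row 0: fits
  row 1: fits
  row 2: fits
  row 3: fits
  row 4: fits
  row 5: blocked -> lock at row 4

Answer: 4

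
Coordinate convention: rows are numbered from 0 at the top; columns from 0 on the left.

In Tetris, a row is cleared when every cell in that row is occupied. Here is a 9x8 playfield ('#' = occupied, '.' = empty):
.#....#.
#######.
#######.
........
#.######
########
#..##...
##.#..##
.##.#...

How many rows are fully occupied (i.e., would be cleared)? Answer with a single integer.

Answer: 1

Derivation:
Check each row:
  row 0: 6 empty cells -> not full
  row 1: 1 empty cell -> not full
  row 2: 1 empty cell -> not full
  row 3: 8 empty cells -> not full
  row 4: 1 empty cell -> not full
  row 5: 0 empty cells -> FULL (clear)
  row 6: 5 empty cells -> not full
  row 7: 3 empty cells -> not full
  row 8: 5 empty cells -> not full
Total rows cleared: 1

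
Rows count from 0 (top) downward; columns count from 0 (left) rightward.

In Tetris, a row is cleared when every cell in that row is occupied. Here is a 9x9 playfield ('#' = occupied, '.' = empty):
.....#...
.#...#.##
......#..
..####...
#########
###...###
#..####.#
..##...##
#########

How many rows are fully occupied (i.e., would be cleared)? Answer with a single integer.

Check each row:
  row 0: 8 empty cells -> not full
  row 1: 5 empty cells -> not full
  row 2: 8 empty cells -> not full
  row 3: 5 empty cells -> not full
  row 4: 0 empty cells -> FULL (clear)
  row 5: 3 empty cells -> not full
  row 6: 3 empty cells -> not full
  row 7: 5 empty cells -> not full
  row 8: 0 empty cells -> FULL (clear)
Total rows cleared: 2

Answer: 2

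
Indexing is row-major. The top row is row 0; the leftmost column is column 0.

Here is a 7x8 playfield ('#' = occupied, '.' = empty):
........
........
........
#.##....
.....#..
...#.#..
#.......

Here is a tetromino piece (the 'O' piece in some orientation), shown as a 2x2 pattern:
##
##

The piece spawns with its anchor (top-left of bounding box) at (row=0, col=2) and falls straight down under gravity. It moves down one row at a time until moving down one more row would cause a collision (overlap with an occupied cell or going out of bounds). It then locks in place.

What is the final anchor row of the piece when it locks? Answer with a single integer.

Answer: 1

Derivation:
Spawn at (row=0, col=2). Try each row:
  row 0: fits
  row 1: fits
  row 2: blocked -> lock at row 1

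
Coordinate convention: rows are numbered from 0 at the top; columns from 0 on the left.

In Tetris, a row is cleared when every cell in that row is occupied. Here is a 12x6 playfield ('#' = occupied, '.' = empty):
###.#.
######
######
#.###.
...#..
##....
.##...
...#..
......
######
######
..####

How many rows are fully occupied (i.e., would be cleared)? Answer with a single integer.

Check each row:
  row 0: 2 empty cells -> not full
  row 1: 0 empty cells -> FULL (clear)
  row 2: 0 empty cells -> FULL (clear)
  row 3: 2 empty cells -> not full
  row 4: 5 empty cells -> not full
  row 5: 4 empty cells -> not full
  row 6: 4 empty cells -> not full
  row 7: 5 empty cells -> not full
  row 8: 6 empty cells -> not full
  row 9: 0 empty cells -> FULL (clear)
  row 10: 0 empty cells -> FULL (clear)
  row 11: 2 empty cells -> not full
Total rows cleared: 4

Answer: 4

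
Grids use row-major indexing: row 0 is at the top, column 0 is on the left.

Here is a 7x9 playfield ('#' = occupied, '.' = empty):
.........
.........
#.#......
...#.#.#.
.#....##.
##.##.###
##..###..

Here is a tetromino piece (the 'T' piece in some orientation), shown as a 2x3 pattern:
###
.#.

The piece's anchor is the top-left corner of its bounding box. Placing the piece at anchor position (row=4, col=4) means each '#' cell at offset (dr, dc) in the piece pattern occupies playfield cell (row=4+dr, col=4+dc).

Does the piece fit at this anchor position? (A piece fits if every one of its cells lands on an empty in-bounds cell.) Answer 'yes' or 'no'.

Answer: no

Derivation:
Check each piece cell at anchor (4, 4):
  offset (0,0) -> (4,4): empty -> OK
  offset (0,1) -> (4,5): empty -> OK
  offset (0,2) -> (4,6): occupied ('#') -> FAIL
  offset (1,1) -> (5,5): empty -> OK
All cells valid: no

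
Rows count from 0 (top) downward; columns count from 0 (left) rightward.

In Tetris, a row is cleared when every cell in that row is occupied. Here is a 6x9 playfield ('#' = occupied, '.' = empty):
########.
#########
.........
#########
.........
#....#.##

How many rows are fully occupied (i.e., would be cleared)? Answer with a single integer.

Check each row:
  row 0: 1 empty cell -> not full
  row 1: 0 empty cells -> FULL (clear)
  row 2: 9 empty cells -> not full
  row 3: 0 empty cells -> FULL (clear)
  row 4: 9 empty cells -> not full
  row 5: 5 empty cells -> not full
Total rows cleared: 2

Answer: 2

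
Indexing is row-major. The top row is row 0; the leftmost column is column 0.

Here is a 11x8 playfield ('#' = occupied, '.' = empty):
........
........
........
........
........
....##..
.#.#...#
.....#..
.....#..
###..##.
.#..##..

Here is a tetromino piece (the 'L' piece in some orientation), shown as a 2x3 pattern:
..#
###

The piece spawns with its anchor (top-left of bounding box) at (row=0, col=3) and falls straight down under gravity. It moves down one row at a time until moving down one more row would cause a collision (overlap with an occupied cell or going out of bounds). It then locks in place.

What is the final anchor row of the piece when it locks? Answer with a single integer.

Spawn at (row=0, col=3). Try each row:
  row 0: fits
  row 1: fits
  row 2: fits
  row 3: fits
  row 4: blocked -> lock at row 3

Answer: 3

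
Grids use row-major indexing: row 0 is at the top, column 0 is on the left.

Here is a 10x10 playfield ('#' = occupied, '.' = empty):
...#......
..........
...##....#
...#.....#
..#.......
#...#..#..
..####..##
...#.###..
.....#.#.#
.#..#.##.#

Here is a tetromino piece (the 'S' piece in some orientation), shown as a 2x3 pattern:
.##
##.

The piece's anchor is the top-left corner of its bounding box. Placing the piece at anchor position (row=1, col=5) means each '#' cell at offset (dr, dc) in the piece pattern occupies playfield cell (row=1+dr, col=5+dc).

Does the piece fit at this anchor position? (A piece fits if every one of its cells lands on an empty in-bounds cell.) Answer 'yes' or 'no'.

Check each piece cell at anchor (1, 5):
  offset (0,1) -> (1,6): empty -> OK
  offset (0,2) -> (1,7): empty -> OK
  offset (1,0) -> (2,5): empty -> OK
  offset (1,1) -> (2,6): empty -> OK
All cells valid: yes

Answer: yes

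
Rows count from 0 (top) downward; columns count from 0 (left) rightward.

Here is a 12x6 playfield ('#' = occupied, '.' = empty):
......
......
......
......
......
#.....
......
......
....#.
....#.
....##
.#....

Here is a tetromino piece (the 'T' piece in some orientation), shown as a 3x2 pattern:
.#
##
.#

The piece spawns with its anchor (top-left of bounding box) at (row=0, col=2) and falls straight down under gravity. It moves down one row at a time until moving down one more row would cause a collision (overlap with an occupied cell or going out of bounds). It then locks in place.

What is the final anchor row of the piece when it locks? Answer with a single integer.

Answer: 9

Derivation:
Spawn at (row=0, col=2). Try each row:
  row 0: fits
  row 1: fits
  row 2: fits
  row 3: fits
  row 4: fits
  row 5: fits
  row 6: fits
  row 7: fits
  row 8: fits
  row 9: fits
  row 10: blocked -> lock at row 9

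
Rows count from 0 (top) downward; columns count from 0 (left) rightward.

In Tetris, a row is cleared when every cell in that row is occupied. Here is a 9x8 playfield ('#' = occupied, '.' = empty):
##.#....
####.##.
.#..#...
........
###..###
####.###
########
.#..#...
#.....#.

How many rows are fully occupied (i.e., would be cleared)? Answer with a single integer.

Check each row:
  row 0: 5 empty cells -> not full
  row 1: 2 empty cells -> not full
  row 2: 6 empty cells -> not full
  row 3: 8 empty cells -> not full
  row 4: 2 empty cells -> not full
  row 5: 1 empty cell -> not full
  row 6: 0 empty cells -> FULL (clear)
  row 7: 6 empty cells -> not full
  row 8: 6 empty cells -> not full
Total rows cleared: 1

Answer: 1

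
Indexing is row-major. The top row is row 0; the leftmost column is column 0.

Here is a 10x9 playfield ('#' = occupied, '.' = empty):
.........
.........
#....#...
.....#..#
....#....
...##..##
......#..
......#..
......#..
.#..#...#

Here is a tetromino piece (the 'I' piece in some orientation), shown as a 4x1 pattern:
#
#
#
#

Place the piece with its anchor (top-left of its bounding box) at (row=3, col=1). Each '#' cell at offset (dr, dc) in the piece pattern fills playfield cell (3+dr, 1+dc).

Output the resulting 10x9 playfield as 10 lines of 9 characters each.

Answer: .........
.........
#....#...
.#...#..#
.#..#....
.#.##..##
.#....#..
......#..
......#..
.#..#...#

Derivation:
Fill (3+0,1+0) = (3,1)
Fill (3+1,1+0) = (4,1)
Fill (3+2,1+0) = (5,1)
Fill (3+3,1+0) = (6,1)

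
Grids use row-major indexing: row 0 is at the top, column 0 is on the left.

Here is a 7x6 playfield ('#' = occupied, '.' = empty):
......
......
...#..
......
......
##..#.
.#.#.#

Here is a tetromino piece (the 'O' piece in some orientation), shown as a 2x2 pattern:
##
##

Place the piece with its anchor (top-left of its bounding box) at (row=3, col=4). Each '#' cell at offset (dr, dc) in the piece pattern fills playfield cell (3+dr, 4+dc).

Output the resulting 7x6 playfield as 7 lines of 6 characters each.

Answer: ......
......
...#..
....##
....##
##..#.
.#.#.#

Derivation:
Fill (3+0,4+0) = (3,4)
Fill (3+0,4+1) = (3,5)
Fill (3+1,4+0) = (4,4)
Fill (3+1,4+1) = (4,5)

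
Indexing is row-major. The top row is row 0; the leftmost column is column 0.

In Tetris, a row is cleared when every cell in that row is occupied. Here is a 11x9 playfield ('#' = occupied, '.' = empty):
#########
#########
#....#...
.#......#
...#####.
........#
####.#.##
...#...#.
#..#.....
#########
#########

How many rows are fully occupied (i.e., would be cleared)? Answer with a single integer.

Check each row:
  row 0: 0 empty cells -> FULL (clear)
  row 1: 0 empty cells -> FULL (clear)
  row 2: 7 empty cells -> not full
  row 3: 7 empty cells -> not full
  row 4: 4 empty cells -> not full
  row 5: 8 empty cells -> not full
  row 6: 2 empty cells -> not full
  row 7: 7 empty cells -> not full
  row 8: 7 empty cells -> not full
  row 9: 0 empty cells -> FULL (clear)
  row 10: 0 empty cells -> FULL (clear)
Total rows cleared: 4

Answer: 4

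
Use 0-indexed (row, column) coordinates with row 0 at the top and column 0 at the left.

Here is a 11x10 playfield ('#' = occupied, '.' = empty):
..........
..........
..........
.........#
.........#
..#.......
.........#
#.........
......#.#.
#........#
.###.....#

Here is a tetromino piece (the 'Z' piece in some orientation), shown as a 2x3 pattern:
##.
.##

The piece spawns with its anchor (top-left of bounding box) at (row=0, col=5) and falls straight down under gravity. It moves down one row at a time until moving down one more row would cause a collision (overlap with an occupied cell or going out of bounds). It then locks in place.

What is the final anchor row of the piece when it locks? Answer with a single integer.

Answer: 6

Derivation:
Spawn at (row=0, col=5). Try each row:
  row 0: fits
  row 1: fits
  row 2: fits
  row 3: fits
  row 4: fits
  row 5: fits
  row 6: fits
  row 7: blocked -> lock at row 6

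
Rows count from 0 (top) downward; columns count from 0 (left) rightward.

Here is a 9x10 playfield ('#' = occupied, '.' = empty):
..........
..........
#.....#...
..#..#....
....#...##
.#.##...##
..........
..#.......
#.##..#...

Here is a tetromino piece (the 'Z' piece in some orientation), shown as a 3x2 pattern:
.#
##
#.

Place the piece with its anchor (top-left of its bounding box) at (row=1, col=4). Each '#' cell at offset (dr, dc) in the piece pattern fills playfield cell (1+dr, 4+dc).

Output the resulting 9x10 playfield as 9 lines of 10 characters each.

Fill (1+0,4+1) = (1,5)
Fill (1+1,4+0) = (2,4)
Fill (1+1,4+1) = (2,5)
Fill (1+2,4+0) = (3,4)

Answer: ..........
.....#....
#...###...
..#.##....
....#...##
.#.##...##
..........
..#.......
#.##..#...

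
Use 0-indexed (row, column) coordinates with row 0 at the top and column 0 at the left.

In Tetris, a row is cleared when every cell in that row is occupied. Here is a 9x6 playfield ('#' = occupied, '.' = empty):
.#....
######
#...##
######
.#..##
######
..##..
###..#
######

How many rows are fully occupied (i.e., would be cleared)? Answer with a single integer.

Answer: 4

Derivation:
Check each row:
  row 0: 5 empty cells -> not full
  row 1: 0 empty cells -> FULL (clear)
  row 2: 3 empty cells -> not full
  row 3: 0 empty cells -> FULL (clear)
  row 4: 3 empty cells -> not full
  row 5: 0 empty cells -> FULL (clear)
  row 6: 4 empty cells -> not full
  row 7: 2 empty cells -> not full
  row 8: 0 empty cells -> FULL (clear)
Total rows cleared: 4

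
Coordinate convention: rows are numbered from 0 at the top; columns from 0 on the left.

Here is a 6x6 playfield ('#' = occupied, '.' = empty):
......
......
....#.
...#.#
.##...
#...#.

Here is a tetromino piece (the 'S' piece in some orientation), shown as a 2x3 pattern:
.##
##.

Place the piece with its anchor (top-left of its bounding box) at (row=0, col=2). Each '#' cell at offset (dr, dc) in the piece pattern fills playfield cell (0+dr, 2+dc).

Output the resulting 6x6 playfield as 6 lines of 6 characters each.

Fill (0+0,2+1) = (0,3)
Fill (0+0,2+2) = (0,4)
Fill (0+1,2+0) = (1,2)
Fill (0+1,2+1) = (1,3)

Answer: ...##.
..##..
....#.
...#.#
.##...
#...#.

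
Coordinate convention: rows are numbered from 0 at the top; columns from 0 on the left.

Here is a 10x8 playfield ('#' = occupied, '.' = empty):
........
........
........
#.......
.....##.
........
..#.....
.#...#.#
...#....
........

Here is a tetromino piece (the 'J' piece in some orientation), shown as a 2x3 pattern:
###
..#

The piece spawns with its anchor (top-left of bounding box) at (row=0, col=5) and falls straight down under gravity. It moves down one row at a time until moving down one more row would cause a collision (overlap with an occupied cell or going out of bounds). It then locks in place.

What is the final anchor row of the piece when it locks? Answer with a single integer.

Spawn at (row=0, col=5). Try each row:
  row 0: fits
  row 1: fits
  row 2: fits
  row 3: fits
  row 4: blocked -> lock at row 3

Answer: 3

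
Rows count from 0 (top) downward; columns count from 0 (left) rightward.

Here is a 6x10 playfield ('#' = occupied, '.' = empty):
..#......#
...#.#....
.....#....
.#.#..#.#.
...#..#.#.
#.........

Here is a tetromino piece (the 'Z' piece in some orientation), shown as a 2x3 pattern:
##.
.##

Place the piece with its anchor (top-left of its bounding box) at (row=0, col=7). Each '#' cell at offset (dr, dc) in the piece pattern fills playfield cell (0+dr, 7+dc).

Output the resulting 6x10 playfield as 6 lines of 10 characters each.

Answer: ..#....###
...#.#..##
.....#....
.#.#..#.#.
...#..#.#.
#.........

Derivation:
Fill (0+0,7+0) = (0,7)
Fill (0+0,7+1) = (0,8)
Fill (0+1,7+1) = (1,8)
Fill (0+1,7+2) = (1,9)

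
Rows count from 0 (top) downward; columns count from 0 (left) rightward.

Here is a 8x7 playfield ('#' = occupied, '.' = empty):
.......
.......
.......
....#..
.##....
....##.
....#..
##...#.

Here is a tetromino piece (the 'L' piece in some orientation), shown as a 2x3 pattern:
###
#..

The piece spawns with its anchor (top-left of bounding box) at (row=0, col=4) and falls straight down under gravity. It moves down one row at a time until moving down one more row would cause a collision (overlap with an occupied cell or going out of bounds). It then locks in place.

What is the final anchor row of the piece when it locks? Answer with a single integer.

Answer: 1

Derivation:
Spawn at (row=0, col=4). Try each row:
  row 0: fits
  row 1: fits
  row 2: blocked -> lock at row 1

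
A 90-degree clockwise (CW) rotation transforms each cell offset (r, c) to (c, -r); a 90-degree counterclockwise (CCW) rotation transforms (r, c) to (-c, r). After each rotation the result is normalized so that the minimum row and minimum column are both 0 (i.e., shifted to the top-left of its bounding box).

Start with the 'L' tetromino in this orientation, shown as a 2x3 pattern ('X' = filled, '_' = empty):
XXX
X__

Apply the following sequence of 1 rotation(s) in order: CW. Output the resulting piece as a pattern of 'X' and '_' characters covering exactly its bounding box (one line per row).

Answer: XX
_X
_X

Derivation:
Start:
XXX
X__
After rotation 1 (CW):
XX
_X
_X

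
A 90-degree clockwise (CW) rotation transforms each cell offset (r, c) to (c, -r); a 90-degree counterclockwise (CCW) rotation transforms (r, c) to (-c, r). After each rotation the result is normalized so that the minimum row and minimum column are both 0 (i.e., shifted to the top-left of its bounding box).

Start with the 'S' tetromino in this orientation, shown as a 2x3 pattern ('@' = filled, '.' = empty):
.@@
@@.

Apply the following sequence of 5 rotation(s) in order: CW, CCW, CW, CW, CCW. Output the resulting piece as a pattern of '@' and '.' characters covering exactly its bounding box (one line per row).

Answer: @.
@@
.@

Derivation:
Start:
.@@
@@.
After rotation 1 (CW):
@.
@@
.@
After rotation 2 (CCW):
.@@
@@.
After rotation 3 (CW):
@.
@@
.@
After rotation 4 (CW):
.@@
@@.
After rotation 5 (CCW):
@.
@@
.@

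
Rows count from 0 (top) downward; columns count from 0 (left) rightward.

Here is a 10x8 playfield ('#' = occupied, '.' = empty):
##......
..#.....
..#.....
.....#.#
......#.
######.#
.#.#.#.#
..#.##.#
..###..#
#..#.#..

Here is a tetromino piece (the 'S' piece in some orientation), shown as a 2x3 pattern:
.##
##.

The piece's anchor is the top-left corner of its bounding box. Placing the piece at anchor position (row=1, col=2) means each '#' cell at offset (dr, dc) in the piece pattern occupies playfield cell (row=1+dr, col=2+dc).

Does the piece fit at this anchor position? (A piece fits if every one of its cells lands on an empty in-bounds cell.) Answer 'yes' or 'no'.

Answer: no

Derivation:
Check each piece cell at anchor (1, 2):
  offset (0,1) -> (1,3): empty -> OK
  offset (0,2) -> (1,4): empty -> OK
  offset (1,0) -> (2,2): occupied ('#') -> FAIL
  offset (1,1) -> (2,3): empty -> OK
All cells valid: no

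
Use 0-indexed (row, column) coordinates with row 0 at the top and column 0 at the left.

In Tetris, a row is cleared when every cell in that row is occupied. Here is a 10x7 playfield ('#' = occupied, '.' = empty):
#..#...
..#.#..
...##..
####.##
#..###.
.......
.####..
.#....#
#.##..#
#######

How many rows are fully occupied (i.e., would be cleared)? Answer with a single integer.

Check each row:
  row 0: 5 empty cells -> not full
  row 1: 5 empty cells -> not full
  row 2: 5 empty cells -> not full
  row 3: 1 empty cell -> not full
  row 4: 3 empty cells -> not full
  row 5: 7 empty cells -> not full
  row 6: 3 empty cells -> not full
  row 7: 5 empty cells -> not full
  row 8: 3 empty cells -> not full
  row 9: 0 empty cells -> FULL (clear)
Total rows cleared: 1

Answer: 1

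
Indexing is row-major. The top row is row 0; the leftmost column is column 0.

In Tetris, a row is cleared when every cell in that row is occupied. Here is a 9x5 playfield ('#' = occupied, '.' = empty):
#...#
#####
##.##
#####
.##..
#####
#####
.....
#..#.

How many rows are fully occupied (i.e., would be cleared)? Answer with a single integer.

Check each row:
  row 0: 3 empty cells -> not full
  row 1: 0 empty cells -> FULL (clear)
  row 2: 1 empty cell -> not full
  row 3: 0 empty cells -> FULL (clear)
  row 4: 3 empty cells -> not full
  row 5: 0 empty cells -> FULL (clear)
  row 6: 0 empty cells -> FULL (clear)
  row 7: 5 empty cells -> not full
  row 8: 3 empty cells -> not full
Total rows cleared: 4

Answer: 4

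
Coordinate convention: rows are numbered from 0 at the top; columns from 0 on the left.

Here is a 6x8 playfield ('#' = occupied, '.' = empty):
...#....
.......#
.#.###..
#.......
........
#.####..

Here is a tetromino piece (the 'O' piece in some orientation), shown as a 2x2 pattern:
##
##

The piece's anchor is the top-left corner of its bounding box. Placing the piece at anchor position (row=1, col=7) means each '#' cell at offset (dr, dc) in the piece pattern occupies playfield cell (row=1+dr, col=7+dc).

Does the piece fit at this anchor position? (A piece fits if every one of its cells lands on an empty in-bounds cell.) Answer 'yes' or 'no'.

Answer: no

Derivation:
Check each piece cell at anchor (1, 7):
  offset (0,0) -> (1,7): occupied ('#') -> FAIL
  offset (0,1) -> (1,8): out of bounds -> FAIL
  offset (1,0) -> (2,7): empty -> OK
  offset (1,1) -> (2,8): out of bounds -> FAIL
All cells valid: no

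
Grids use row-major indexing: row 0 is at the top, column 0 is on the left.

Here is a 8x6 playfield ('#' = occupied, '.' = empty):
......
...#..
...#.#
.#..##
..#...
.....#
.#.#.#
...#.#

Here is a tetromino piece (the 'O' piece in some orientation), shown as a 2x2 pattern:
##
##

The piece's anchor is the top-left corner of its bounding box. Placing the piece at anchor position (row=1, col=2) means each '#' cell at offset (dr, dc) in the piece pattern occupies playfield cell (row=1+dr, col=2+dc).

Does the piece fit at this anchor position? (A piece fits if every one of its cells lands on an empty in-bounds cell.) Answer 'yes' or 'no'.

Check each piece cell at anchor (1, 2):
  offset (0,0) -> (1,2): empty -> OK
  offset (0,1) -> (1,3): occupied ('#') -> FAIL
  offset (1,0) -> (2,2): empty -> OK
  offset (1,1) -> (2,3): occupied ('#') -> FAIL
All cells valid: no

Answer: no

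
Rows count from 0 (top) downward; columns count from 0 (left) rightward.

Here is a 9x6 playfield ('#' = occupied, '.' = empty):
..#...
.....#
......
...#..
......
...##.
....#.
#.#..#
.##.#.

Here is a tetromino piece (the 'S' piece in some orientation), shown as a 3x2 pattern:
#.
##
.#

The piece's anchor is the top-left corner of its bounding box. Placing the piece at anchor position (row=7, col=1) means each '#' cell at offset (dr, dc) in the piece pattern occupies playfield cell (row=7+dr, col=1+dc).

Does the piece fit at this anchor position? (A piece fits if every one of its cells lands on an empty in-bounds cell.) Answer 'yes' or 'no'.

Answer: no

Derivation:
Check each piece cell at anchor (7, 1):
  offset (0,0) -> (7,1): empty -> OK
  offset (1,0) -> (8,1): occupied ('#') -> FAIL
  offset (1,1) -> (8,2): occupied ('#') -> FAIL
  offset (2,1) -> (9,2): out of bounds -> FAIL
All cells valid: no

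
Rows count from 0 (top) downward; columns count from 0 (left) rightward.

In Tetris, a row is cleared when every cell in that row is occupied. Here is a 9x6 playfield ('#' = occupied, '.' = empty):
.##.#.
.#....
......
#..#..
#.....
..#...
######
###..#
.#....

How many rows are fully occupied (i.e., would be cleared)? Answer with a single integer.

Check each row:
  row 0: 3 empty cells -> not full
  row 1: 5 empty cells -> not full
  row 2: 6 empty cells -> not full
  row 3: 4 empty cells -> not full
  row 4: 5 empty cells -> not full
  row 5: 5 empty cells -> not full
  row 6: 0 empty cells -> FULL (clear)
  row 7: 2 empty cells -> not full
  row 8: 5 empty cells -> not full
Total rows cleared: 1

Answer: 1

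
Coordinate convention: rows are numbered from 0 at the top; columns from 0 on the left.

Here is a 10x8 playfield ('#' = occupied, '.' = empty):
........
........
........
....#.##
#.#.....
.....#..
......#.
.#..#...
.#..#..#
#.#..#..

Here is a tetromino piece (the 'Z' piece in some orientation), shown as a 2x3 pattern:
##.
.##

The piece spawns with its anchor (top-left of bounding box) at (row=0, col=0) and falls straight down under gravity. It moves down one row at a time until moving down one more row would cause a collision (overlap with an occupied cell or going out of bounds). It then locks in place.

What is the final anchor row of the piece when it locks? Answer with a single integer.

Answer: 2

Derivation:
Spawn at (row=0, col=0). Try each row:
  row 0: fits
  row 1: fits
  row 2: fits
  row 3: blocked -> lock at row 2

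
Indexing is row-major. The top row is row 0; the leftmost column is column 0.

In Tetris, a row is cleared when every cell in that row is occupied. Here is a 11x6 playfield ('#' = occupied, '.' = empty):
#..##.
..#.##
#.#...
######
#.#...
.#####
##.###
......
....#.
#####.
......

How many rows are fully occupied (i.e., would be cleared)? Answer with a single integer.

Check each row:
  row 0: 3 empty cells -> not full
  row 1: 3 empty cells -> not full
  row 2: 4 empty cells -> not full
  row 3: 0 empty cells -> FULL (clear)
  row 4: 4 empty cells -> not full
  row 5: 1 empty cell -> not full
  row 6: 1 empty cell -> not full
  row 7: 6 empty cells -> not full
  row 8: 5 empty cells -> not full
  row 9: 1 empty cell -> not full
  row 10: 6 empty cells -> not full
Total rows cleared: 1

Answer: 1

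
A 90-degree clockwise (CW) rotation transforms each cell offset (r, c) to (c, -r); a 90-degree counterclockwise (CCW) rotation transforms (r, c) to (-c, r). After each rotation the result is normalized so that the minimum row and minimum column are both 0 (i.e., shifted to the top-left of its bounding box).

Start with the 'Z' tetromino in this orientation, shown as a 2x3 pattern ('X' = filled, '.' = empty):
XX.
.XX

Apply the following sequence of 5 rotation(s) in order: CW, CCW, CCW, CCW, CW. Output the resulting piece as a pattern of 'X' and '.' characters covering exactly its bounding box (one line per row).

Answer: .X
XX
X.

Derivation:
Start:
XX.
.XX
After rotation 1 (CW):
.X
XX
X.
After rotation 2 (CCW):
XX.
.XX
After rotation 3 (CCW):
.X
XX
X.
After rotation 4 (CCW):
XX.
.XX
After rotation 5 (CW):
.X
XX
X.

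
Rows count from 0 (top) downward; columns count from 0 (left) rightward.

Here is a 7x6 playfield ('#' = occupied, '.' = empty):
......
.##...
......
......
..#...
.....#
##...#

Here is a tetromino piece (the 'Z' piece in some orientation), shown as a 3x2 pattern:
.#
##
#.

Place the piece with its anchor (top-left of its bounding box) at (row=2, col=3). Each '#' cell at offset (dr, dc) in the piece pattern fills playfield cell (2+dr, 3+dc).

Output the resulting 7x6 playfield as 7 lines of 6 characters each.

Fill (2+0,3+1) = (2,4)
Fill (2+1,3+0) = (3,3)
Fill (2+1,3+1) = (3,4)
Fill (2+2,3+0) = (4,3)

Answer: ......
.##...
....#.
...##.
..##..
.....#
##...#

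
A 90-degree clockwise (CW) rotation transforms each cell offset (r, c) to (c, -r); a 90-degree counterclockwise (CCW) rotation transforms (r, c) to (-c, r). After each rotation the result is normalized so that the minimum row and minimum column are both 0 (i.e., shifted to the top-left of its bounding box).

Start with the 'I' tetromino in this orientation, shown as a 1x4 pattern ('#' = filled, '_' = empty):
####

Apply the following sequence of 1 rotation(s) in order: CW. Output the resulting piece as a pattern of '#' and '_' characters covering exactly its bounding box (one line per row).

Start:
####
After rotation 1 (CW):
#
#
#
#

Answer: #
#
#
#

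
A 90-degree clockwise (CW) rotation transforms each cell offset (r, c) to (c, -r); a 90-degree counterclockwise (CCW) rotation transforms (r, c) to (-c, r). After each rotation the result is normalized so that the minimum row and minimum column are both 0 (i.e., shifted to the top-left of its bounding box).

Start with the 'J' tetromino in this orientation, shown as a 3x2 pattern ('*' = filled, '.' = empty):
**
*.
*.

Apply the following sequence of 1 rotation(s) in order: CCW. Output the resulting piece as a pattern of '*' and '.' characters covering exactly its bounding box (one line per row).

Answer: *..
***

Derivation:
Start:
**
*.
*.
After rotation 1 (CCW):
*..
***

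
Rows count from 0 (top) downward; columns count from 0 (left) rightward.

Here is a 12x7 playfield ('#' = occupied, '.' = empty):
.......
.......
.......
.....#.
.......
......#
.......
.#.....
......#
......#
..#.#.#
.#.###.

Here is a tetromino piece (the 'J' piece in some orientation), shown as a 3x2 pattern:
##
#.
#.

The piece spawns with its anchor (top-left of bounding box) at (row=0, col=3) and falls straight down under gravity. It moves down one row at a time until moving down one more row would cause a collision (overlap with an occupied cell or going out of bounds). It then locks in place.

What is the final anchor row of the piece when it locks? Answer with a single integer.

Answer: 8

Derivation:
Spawn at (row=0, col=3). Try each row:
  row 0: fits
  row 1: fits
  row 2: fits
  row 3: fits
  row 4: fits
  row 5: fits
  row 6: fits
  row 7: fits
  row 8: fits
  row 9: blocked -> lock at row 8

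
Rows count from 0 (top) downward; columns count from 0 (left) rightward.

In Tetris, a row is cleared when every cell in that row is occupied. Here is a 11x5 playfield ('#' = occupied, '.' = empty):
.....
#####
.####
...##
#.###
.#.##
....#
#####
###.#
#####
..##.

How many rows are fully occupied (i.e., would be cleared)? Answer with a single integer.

Answer: 3

Derivation:
Check each row:
  row 0: 5 empty cells -> not full
  row 1: 0 empty cells -> FULL (clear)
  row 2: 1 empty cell -> not full
  row 3: 3 empty cells -> not full
  row 4: 1 empty cell -> not full
  row 5: 2 empty cells -> not full
  row 6: 4 empty cells -> not full
  row 7: 0 empty cells -> FULL (clear)
  row 8: 1 empty cell -> not full
  row 9: 0 empty cells -> FULL (clear)
  row 10: 3 empty cells -> not full
Total rows cleared: 3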